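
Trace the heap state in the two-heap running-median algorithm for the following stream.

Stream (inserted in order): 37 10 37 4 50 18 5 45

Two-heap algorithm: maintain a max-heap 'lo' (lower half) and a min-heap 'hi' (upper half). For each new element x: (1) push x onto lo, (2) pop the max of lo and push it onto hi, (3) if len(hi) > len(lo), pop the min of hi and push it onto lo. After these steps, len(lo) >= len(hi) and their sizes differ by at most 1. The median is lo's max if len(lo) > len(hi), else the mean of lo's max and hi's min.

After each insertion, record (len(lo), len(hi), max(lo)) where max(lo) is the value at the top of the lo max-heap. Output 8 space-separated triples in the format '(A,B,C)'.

Answer: (1,0,37) (1,1,10) (2,1,37) (2,2,10) (3,2,37) (3,3,18) (4,3,18) (4,4,18)

Derivation:
Step 1: insert 37 -> lo=[37] hi=[] -> (len(lo)=1, len(hi)=0, max(lo)=37)
Step 2: insert 10 -> lo=[10] hi=[37] -> (len(lo)=1, len(hi)=1, max(lo)=10)
Step 3: insert 37 -> lo=[10, 37] hi=[37] -> (len(lo)=2, len(hi)=1, max(lo)=37)
Step 4: insert 4 -> lo=[4, 10] hi=[37, 37] -> (len(lo)=2, len(hi)=2, max(lo)=10)
Step 5: insert 50 -> lo=[4, 10, 37] hi=[37, 50] -> (len(lo)=3, len(hi)=2, max(lo)=37)
Step 6: insert 18 -> lo=[4, 10, 18] hi=[37, 37, 50] -> (len(lo)=3, len(hi)=3, max(lo)=18)
Step 7: insert 5 -> lo=[4, 5, 10, 18] hi=[37, 37, 50] -> (len(lo)=4, len(hi)=3, max(lo)=18)
Step 8: insert 45 -> lo=[4, 5, 10, 18] hi=[37, 37, 45, 50] -> (len(lo)=4, len(hi)=4, max(lo)=18)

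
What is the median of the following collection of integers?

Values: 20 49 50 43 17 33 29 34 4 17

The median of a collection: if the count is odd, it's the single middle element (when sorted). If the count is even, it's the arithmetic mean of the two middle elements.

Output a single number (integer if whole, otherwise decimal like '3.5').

Answer: 31

Derivation:
Step 1: insert 20 -> lo=[20] (size 1, max 20) hi=[] (size 0) -> median=20
Step 2: insert 49 -> lo=[20] (size 1, max 20) hi=[49] (size 1, min 49) -> median=34.5
Step 3: insert 50 -> lo=[20, 49] (size 2, max 49) hi=[50] (size 1, min 50) -> median=49
Step 4: insert 43 -> lo=[20, 43] (size 2, max 43) hi=[49, 50] (size 2, min 49) -> median=46
Step 5: insert 17 -> lo=[17, 20, 43] (size 3, max 43) hi=[49, 50] (size 2, min 49) -> median=43
Step 6: insert 33 -> lo=[17, 20, 33] (size 3, max 33) hi=[43, 49, 50] (size 3, min 43) -> median=38
Step 7: insert 29 -> lo=[17, 20, 29, 33] (size 4, max 33) hi=[43, 49, 50] (size 3, min 43) -> median=33
Step 8: insert 34 -> lo=[17, 20, 29, 33] (size 4, max 33) hi=[34, 43, 49, 50] (size 4, min 34) -> median=33.5
Step 9: insert 4 -> lo=[4, 17, 20, 29, 33] (size 5, max 33) hi=[34, 43, 49, 50] (size 4, min 34) -> median=33
Step 10: insert 17 -> lo=[4, 17, 17, 20, 29] (size 5, max 29) hi=[33, 34, 43, 49, 50] (size 5, min 33) -> median=31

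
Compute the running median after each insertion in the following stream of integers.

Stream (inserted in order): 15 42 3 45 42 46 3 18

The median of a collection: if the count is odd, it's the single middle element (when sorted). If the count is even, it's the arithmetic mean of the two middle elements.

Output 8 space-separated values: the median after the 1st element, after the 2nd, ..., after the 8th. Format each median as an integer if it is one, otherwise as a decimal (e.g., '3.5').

Step 1: insert 15 -> lo=[15] (size 1, max 15) hi=[] (size 0) -> median=15
Step 2: insert 42 -> lo=[15] (size 1, max 15) hi=[42] (size 1, min 42) -> median=28.5
Step 3: insert 3 -> lo=[3, 15] (size 2, max 15) hi=[42] (size 1, min 42) -> median=15
Step 4: insert 45 -> lo=[3, 15] (size 2, max 15) hi=[42, 45] (size 2, min 42) -> median=28.5
Step 5: insert 42 -> lo=[3, 15, 42] (size 3, max 42) hi=[42, 45] (size 2, min 42) -> median=42
Step 6: insert 46 -> lo=[3, 15, 42] (size 3, max 42) hi=[42, 45, 46] (size 3, min 42) -> median=42
Step 7: insert 3 -> lo=[3, 3, 15, 42] (size 4, max 42) hi=[42, 45, 46] (size 3, min 42) -> median=42
Step 8: insert 18 -> lo=[3, 3, 15, 18] (size 4, max 18) hi=[42, 42, 45, 46] (size 4, min 42) -> median=30

Answer: 15 28.5 15 28.5 42 42 42 30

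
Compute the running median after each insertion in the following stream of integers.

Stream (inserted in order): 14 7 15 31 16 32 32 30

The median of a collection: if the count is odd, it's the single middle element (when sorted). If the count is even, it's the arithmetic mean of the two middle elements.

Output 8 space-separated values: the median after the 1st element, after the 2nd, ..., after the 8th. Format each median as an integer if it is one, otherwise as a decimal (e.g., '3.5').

Step 1: insert 14 -> lo=[14] (size 1, max 14) hi=[] (size 0) -> median=14
Step 2: insert 7 -> lo=[7] (size 1, max 7) hi=[14] (size 1, min 14) -> median=10.5
Step 3: insert 15 -> lo=[7, 14] (size 2, max 14) hi=[15] (size 1, min 15) -> median=14
Step 4: insert 31 -> lo=[7, 14] (size 2, max 14) hi=[15, 31] (size 2, min 15) -> median=14.5
Step 5: insert 16 -> lo=[7, 14, 15] (size 3, max 15) hi=[16, 31] (size 2, min 16) -> median=15
Step 6: insert 32 -> lo=[7, 14, 15] (size 3, max 15) hi=[16, 31, 32] (size 3, min 16) -> median=15.5
Step 7: insert 32 -> lo=[7, 14, 15, 16] (size 4, max 16) hi=[31, 32, 32] (size 3, min 31) -> median=16
Step 8: insert 30 -> lo=[7, 14, 15, 16] (size 4, max 16) hi=[30, 31, 32, 32] (size 4, min 30) -> median=23

Answer: 14 10.5 14 14.5 15 15.5 16 23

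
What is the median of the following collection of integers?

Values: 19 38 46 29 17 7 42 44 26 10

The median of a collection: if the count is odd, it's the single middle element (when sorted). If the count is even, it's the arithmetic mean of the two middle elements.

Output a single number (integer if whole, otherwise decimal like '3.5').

Answer: 27.5

Derivation:
Step 1: insert 19 -> lo=[19] (size 1, max 19) hi=[] (size 0) -> median=19
Step 2: insert 38 -> lo=[19] (size 1, max 19) hi=[38] (size 1, min 38) -> median=28.5
Step 3: insert 46 -> lo=[19, 38] (size 2, max 38) hi=[46] (size 1, min 46) -> median=38
Step 4: insert 29 -> lo=[19, 29] (size 2, max 29) hi=[38, 46] (size 2, min 38) -> median=33.5
Step 5: insert 17 -> lo=[17, 19, 29] (size 3, max 29) hi=[38, 46] (size 2, min 38) -> median=29
Step 6: insert 7 -> lo=[7, 17, 19] (size 3, max 19) hi=[29, 38, 46] (size 3, min 29) -> median=24
Step 7: insert 42 -> lo=[7, 17, 19, 29] (size 4, max 29) hi=[38, 42, 46] (size 3, min 38) -> median=29
Step 8: insert 44 -> lo=[7, 17, 19, 29] (size 4, max 29) hi=[38, 42, 44, 46] (size 4, min 38) -> median=33.5
Step 9: insert 26 -> lo=[7, 17, 19, 26, 29] (size 5, max 29) hi=[38, 42, 44, 46] (size 4, min 38) -> median=29
Step 10: insert 10 -> lo=[7, 10, 17, 19, 26] (size 5, max 26) hi=[29, 38, 42, 44, 46] (size 5, min 29) -> median=27.5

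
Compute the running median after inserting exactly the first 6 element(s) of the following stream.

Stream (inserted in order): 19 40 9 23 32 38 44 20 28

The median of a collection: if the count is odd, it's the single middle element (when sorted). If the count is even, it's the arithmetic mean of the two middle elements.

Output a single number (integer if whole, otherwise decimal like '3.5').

Step 1: insert 19 -> lo=[19] (size 1, max 19) hi=[] (size 0) -> median=19
Step 2: insert 40 -> lo=[19] (size 1, max 19) hi=[40] (size 1, min 40) -> median=29.5
Step 3: insert 9 -> lo=[9, 19] (size 2, max 19) hi=[40] (size 1, min 40) -> median=19
Step 4: insert 23 -> lo=[9, 19] (size 2, max 19) hi=[23, 40] (size 2, min 23) -> median=21
Step 5: insert 32 -> lo=[9, 19, 23] (size 3, max 23) hi=[32, 40] (size 2, min 32) -> median=23
Step 6: insert 38 -> lo=[9, 19, 23] (size 3, max 23) hi=[32, 38, 40] (size 3, min 32) -> median=27.5

Answer: 27.5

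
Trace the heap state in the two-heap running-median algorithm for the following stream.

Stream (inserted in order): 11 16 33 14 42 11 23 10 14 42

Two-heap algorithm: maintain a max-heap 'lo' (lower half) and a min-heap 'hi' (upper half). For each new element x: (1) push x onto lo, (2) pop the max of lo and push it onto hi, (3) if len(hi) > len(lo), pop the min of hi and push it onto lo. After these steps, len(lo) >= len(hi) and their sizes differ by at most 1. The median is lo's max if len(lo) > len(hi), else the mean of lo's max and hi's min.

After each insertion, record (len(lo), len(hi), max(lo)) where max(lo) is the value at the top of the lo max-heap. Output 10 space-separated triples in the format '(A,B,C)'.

Answer: (1,0,11) (1,1,11) (2,1,16) (2,2,14) (3,2,16) (3,3,14) (4,3,16) (4,4,14) (5,4,14) (5,5,14)

Derivation:
Step 1: insert 11 -> lo=[11] hi=[] -> (len(lo)=1, len(hi)=0, max(lo)=11)
Step 2: insert 16 -> lo=[11] hi=[16] -> (len(lo)=1, len(hi)=1, max(lo)=11)
Step 3: insert 33 -> lo=[11, 16] hi=[33] -> (len(lo)=2, len(hi)=1, max(lo)=16)
Step 4: insert 14 -> lo=[11, 14] hi=[16, 33] -> (len(lo)=2, len(hi)=2, max(lo)=14)
Step 5: insert 42 -> lo=[11, 14, 16] hi=[33, 42] -> (len(lo)=3, len(hi)=2, max(lo)=16)
Step 6: insert 11 -> lo=[11, 11, 14] hi=[16, 33, 42] -> (len(lo)=3, len(hi)=3, max(lo)=14)
Step 7: insert 23 -> lo=[11, 11, 14, 16] hi=[23, 33, 42] -> (len(lo)=4, len(hi)=3, max(lo)=16)
Step 8: insert 10 -> lo=[10, 11, 11, 14] hi=[16, 23, 33, 42] -> (len(lo)=4, len(hi)=4, max(lo)=14)
Step 9: insert 14 -> lo=[10, 11, 11, 14, 14] hi=[16, 23, 33, 42] -> (len(lo)=5, len(hi)=4, max(lo)=14)
Step 10: insert 42 -> lo=[10, 11, 11, 14, 14] hi=[16, 23, 33, 42, 42] -> (len(lo)=5, len(hi)=5, max(lo)=14)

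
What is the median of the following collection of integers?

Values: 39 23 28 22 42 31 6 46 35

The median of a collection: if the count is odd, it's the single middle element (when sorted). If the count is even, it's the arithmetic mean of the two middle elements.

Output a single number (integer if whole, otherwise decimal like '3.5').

Answer: 31

Derivation:
Step 1: insert 39 -> lo=[39] (size 1, max 39) hi=[] (size 0) -> median=39
Step 2: insert 23 -> lo=[23] (size 1, max 23) hi=[39] (size 1, min 39) -> median=31
Step 3: insert 28 -> lo=[23, 28] (size 2, max 28) hi=[39] (size 1, min 39) -> median=28
Step 4: insert 22 -> lo=[22, 23] (size 2, max 23) hi=[28, 39] (size 2, min 28) -> median=25.5
Step 5: insert 42 -> lo=[22, 23, 28] (size 3, max 28) hi=[39, 42] (size 2, min 39) -> median=28
Step 6: insert 31 -> lo=[22, 23, 28] (size 3, max 28) hi=[31, 39, 42] (size 3, min 31) -> median=29.5
Step 7: insert 6 -> lo=[6, 22, 23, 28] (size 4, max 28) hi=[31, 39, 42] (size 3, min 31) -> median=28
Step 8: insert 46 -> lo=[6, 22, 23, 28] (size 4, max 28) hi=[31, 39, 42, 46] (size 4, min 31) -> median=29.5
Step 9: insert 35 -> lo=[6, 22, 23, 28, 31] (size 5, max 31) hi=[35, 39, 42, 46] (size 4, min 35) -> median=31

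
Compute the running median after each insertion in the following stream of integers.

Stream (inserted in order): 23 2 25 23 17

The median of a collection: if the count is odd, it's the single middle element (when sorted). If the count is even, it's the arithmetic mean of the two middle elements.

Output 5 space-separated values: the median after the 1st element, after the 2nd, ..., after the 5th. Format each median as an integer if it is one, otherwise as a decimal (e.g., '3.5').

Answer: 23 12.5 23 23 23

Derivation:
Step 1: insert 23 -> lo=[23] (size 1, max 23) hi=[] (size 0) -> median=23
Step 2: insert 2 -> lo=[2] (size 1, max 2) hi=[23] (size 1, min 23) -> median=12.5
Step 3: insert 25 -> lo=[2, 23] (size 2, max 23) hi=[25] (size 1, min 25) -> median=23
Step 4: insert 23 -> lo=[2, 23] (size 2, max 23) hi=[23, 25] (size 2, min 23) -> median=23
Step 5: insert 17 -> lo=[2, 17, 23] (size 3, max 23) hi=[23, 25] (size 2, min 23) -> median=23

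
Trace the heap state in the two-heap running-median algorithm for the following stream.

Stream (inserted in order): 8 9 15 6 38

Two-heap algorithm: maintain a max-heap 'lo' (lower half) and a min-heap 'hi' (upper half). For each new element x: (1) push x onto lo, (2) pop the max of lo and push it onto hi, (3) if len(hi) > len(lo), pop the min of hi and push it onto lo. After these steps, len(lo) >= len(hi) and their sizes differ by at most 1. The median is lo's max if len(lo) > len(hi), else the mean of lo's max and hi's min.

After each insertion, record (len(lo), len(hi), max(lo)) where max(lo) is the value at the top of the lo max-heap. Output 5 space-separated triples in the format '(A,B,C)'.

Answer: (1,0,8) (1,1,8) (2,1,9) (2,2,8) (3,2,9)

Derivation:
Step 1: insert 8 -> lo=[8] hi=[] -> (len(lo)=1, len(hi)=0, max(lo)=8)
Step 2: insert 9 -> lo=[8] hi=[9] -> (len(lo)=1, len(hi)=1, max(lo)=8)
Step 3: insert 15 -> lo=[8, 9] hi=[15] -> (len(lo)=2, len(hi)=1, max(lo)=9)
Step 4: insert 6 -> lo=[6, 8] hi=[9, 15] -> (len(lo)=2, len(hi)=2, max(lo)=8)
Step 5: insert 38 -> lo=[6, 8, 9] hi=[15, 38] -> (len(lo)=3, len(hi)=2, max(lo)=9)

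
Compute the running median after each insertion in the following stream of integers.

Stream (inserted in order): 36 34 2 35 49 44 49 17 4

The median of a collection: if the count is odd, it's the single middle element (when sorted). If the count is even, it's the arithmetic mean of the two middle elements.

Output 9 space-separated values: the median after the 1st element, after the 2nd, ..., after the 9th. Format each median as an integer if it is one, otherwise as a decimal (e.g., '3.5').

Answer: 36 35 34 34.5 35 35.5 36 35.5 35

Derivation:
Step 1: insert 36 -> lo=[36] (size 1, max 36) hi=[] (size 0) -> median=36
Step 2: insert 34 -> lo=[34] (size 1, max 34) hi=[36] (size 1, min 36) -> median=35
Step 3: insert 2 -> lo=[2, 34] (size 2, max 34) hi=[36] (size 1, min 36) -> median=34
Step 4: insert 35 -> lo=[2, 34] (size 2, max 34) hi=[35, 36] (size 2, min 35) -> median=34.5
Step 5: insert 49 -> lo=[2, 34, 35] (size 3, max 35) hi=[36, 49] (size 2, min 36) -> median=35
Step 6: insert 44 -> lo=[2, 34, 35] (size 3, max 35) hi=[36, 44, 49] (size 3, min 36) -> median=35.5
Step 7: insert 49 -> lo=[2, 34, 35, 36] (size 4, max 36) hi=[44, 49, 49] (size 3, min 44) -> median=36
Step 8: insert 17 -> lo=[2, 17, 34, 35] (size 4, max 35) hi=[36, 44, 49, 49] (size 4, min 36) -> median=35.5
Step 9: insert 4 -> lo=[2, 4, 17, 34, 35] (size 5, max 35) hi=[36, 44, 49, 49] (size 4, min 36) -> median=35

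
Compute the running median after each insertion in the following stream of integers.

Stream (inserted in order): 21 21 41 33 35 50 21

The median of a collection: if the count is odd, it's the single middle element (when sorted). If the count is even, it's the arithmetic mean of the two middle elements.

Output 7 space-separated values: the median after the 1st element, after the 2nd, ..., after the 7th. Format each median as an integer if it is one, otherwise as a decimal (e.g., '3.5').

Step 1: insert 21 -> lo=[21] (size 1, max 21) hi=[] (size 0) -> median=21
Step 2: insert 21 -> lo=[21] (size 1, max 21) hi=[21] (size 1, min 21) -> median=21
Step 3: insert 41 -> lo=[21, 21] (size 2, max 21) hi=[41] (size 1, min 41) -> median=21
Step 4: insert 33 -> lo=[21, 21] (size 2, max 21) hi=[33, 41] (size 2, min 33) -> median=27
Step 5: insert 35 -> lo=[21, 21, 33] (size 3, max 33) hi=[35, 41] (size 2, min 35) -> median=33
Step 6: insert 50 -> lo=[21, 21, 33] (size 3, max 33) hi=[35, 41, 50] (size 3, min 35) -> median=34
Step 7: insert 21 -> lo=[21, 21, 21, 33] (size 4, max 33) hi=[35, 41, 50] (size 3, min 35) -> median=33

Answer: 21 21 21 27 33 34 33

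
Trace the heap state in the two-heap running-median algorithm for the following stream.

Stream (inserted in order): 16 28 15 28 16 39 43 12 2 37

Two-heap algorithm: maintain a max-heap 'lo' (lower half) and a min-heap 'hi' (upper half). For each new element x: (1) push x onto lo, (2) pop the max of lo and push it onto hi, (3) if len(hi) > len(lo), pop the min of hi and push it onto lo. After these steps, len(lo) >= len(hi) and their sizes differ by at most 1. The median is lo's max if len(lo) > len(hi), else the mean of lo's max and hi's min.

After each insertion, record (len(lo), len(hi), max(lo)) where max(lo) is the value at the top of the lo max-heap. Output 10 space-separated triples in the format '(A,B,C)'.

Answer: (1,0,16) (1,1,16) (2,1,16) (2,2,16) (3,2,16) (3,3,16) (4,3,28) (4,4,16) (5,4,16) (5,5,16)

Derivation:
Step 1: insert 16 -> lo=[16] hi=[] -> (len(lo)=1, len(hi)=0, max(lo)=16)
Step 2: insert 28 -> lo=[16] hi=[28] -> (len(lo)=1, len(hi)=1, max(lo)=16)
Step 3: insert 15 -> lo=[15, 16] hi=[28] -> (len(lo)=2, len(hi)=1, max(lo)=16)
Step 4: insert 28 -> lo=[15, 16] hi=[28, 28] -> (len(lo)=2, len(hi)=2, max(lo)=16)
Step 5: insert 16 -> lo=[15, 16, 16] hi=[28, 28] -> (len(lo)=3, len(hi)=2, max(lo)=16)
Step 6: insert 39 -> lo=[15, 16, 16] hi=[28, 28, 39] -> (len(lo)=3, len(hi)=3, max(lo)=16)
Step 7: insert 43 -> lo=[15, 16, 16, 28] hi=[28, 39, 43] -> (len(lo)=4, len(hi)=3, max(lo)=28)
Step 8: insert 12 -> lo=[12, 15, 16, 16] hi=[28, 28, 39, 43] -> (len(lo)=4, len(hi)=4, max(lo)=16)
Step 9: insert 2 -> lo=[2, 12, 15, 16, 16] hi=[28, 28, 39, 43] -> (len(lo)=5, len(hi)=4, max(lo)=16)
Step 10: insert 37 -> lo=[2, 12, 15, 16, 16] hi=[28, 28, 37, 39, 43] -> (len(lo)=5, len(hi)=5, max(lo)=16)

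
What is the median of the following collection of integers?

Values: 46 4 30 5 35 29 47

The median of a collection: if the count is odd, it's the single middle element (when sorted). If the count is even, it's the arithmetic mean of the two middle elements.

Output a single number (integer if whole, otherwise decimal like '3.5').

Step 1: insert 46 -> lo=[46] (size 1, max 46) hi=[] (size 0) -> median=46
Step 2: insert 4 -> lo=[4] (size 1, max 4) hi=[46] (size 1, min 46) -> median=25
Step 3: insert 30 -> lo=[4, 30] (size 2, max 30) hi=[46] (size 1, min 46) -> median=30
Step 4: insert 5 -> lo=[4, 5] (size 2, max 5) hi=[30, 46] (size 2, min 30) -> median=17.5
Step 5: insert 35 -> lo=[4, 5, 30] (size 3, max 30) hi=[35, 46] (size 2, min 35) -> median=30
Step 6: insert 29 -> lo=[4, 5, 29] (size 3, max 29) hi=[30, 35, 46] (size 3, min 30) -> median=29.5
Step 7: insert 47 -> lo=[4, 5, 29, 30] (size 4, max 30) hi=[35, 46, 47] (size 3, min 35) -> median=30

Answer: 30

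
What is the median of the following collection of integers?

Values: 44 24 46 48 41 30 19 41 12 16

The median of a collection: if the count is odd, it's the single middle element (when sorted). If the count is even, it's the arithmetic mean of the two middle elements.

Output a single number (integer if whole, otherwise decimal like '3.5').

Step 1: insert 44 -> lo=[44] (size 1, max 44) hi=[] (size 0) -> median=44
Step 2: insert 24 -> lo=[24] (size 1, max 24) hi=[44] (size 1, min 44) -> median=34
Step 3: insert 46 -> lo=[24, 44] (size 2, max 44) hi=[46] (size 1, min 46) -> median=44
Step 4: insert 48 -> lo=[24, 44] (size 2, max 44) hi=[46, 48] (size 2, min 46) -> median=45
Step 5: insert 41 -> lo=[24, 41, 44] (size 3, max 44) hi=[46, 48] (size 2, min 46) -> median=44
Step 6: insert 30 -> lo=[24, 30, 41] (size 3, max 41) hi=[44, 46, 48] (size 3, min 44) -> median=42.5
Step 7: insert 19 -> lo=[19, 24, 30, 41] (size 4, max 41) hi=[44, 46, 48] (size 3, min 44) -> median=41
Step 8: insert 41 -> lo=[19, 24, 30, 41] (size 4, max 41) hi=[41, 44, 46, 48] (size 4, min 41) -> median=41
Step 9: insert 12 -> lo=[12, 19, 24, 30, 41] (size 5, max 41) hi=[41, 44, 46, 48] (size 4, min 41) -> median=41
Step 10: insert 16 -> lo=[12, 16, 19, 24, 30] (size 5, max 30) hi=[41, 41, 44, 46, 48] (size 5, min 41) -> median=35.5

Answer: 35.5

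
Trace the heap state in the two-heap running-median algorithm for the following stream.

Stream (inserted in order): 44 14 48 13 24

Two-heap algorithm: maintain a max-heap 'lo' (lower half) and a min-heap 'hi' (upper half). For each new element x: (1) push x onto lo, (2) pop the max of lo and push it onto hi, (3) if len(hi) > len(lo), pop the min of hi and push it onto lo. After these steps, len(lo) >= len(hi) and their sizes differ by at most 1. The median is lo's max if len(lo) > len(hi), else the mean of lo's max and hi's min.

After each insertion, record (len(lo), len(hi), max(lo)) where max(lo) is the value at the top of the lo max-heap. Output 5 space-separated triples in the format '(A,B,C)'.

Answer: (1,0,44) (1,1,14) (2,1,44) (2,2,14) (3,2,24)

Derivation:
Step 1: insert 44 -> lo=[44] hi=[] -> (len(lo)=1, len(hi)=0, max(lo)=44)
Step 2: insert 14 -> lo=[14] hi=[44] -> (len(lo)=1, len(hi)=1, max(lo)=14)
Step 3: insert 48 -> lo=[14, 44] hi=[48] -> (len(lo)=2, len(hi)=1, max(lo)=44)
Step 4: insert 13 -> lo=[13, 14] hi=[44, 48] -> (len(lo)=2, len(hi)=2, max(lo)=14)
Step 5: insert 24 -> lo=[13, 14, 24] hi=[44, 48] -> (len(lo)=3, len(hi)=2, max(lo)=24)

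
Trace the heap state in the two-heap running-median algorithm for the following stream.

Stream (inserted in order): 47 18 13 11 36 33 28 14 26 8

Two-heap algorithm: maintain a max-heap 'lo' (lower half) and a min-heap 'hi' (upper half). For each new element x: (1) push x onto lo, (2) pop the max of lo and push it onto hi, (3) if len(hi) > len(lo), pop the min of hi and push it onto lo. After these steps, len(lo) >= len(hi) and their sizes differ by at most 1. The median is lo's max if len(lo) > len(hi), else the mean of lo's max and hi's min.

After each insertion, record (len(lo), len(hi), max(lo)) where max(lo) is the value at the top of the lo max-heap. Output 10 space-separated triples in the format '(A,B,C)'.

Step 1: insert 47 -> lo=[47] hi=[] -> (len(lo)=1, len(hi)=0, max(lo)=47)
Step 2: insert 18 -> lo=[18] hi=[47] -> (len(lo)=1, len(hi)=1, max(lo)=18)
Step 3: insert 13 -> lo=[13, 18] hi=[47] -> (len(lo)=2, len(hi)=1, max(lo)=18)
Step 4: insert 11 -> lo=[11, 13] hi=[18, 47] -> (len(lo)=2, len(hi)=2, max(lo)=13)
Step 5: insert 36 -> lo=[11, 13, 18] hi=[36, 47] -> (len(lo)=3, len(hi)=2, max(lo)=18)
Step 6: insert 33 -> lo=[11, 13, 18] hi=[33, 36, 47] -> (len(lo)=3, len(hi)=3, max(lo)=18)
Step 7: insert 28 -> lo=[11, 13, 18, 28] hi=[33, 36, 47] -> (len(lo)=4, len(hi)=3, max(lo)=28)
Step 8: insert 14 -> lo=[11, 13, 14, 18] hi=[28, 33, 36, 47] -> (len(lo)=4, len(hi)=4, max(lo)=18)
Step 9: insert 26 -> lo=[11, 13, 14, 18, 26] hi=[28, 33, 36, 47] -> (len(lo)=5, len(hi)=4, max(lo)=26)
Step 10: insert 8 -> lo=[8, 11, 13, 14, 18] hi=[26, 28, 33, 36, 47] -> (len(lo)=5, len(hi)=5, max(lo)=18)

Answer: (1,0,47) (1,1,18) (2,1,18) (2,2,13) (3,2,18) (3,3,18) (4,3,28) (4,4,18) (5,4,26) (5,5,18)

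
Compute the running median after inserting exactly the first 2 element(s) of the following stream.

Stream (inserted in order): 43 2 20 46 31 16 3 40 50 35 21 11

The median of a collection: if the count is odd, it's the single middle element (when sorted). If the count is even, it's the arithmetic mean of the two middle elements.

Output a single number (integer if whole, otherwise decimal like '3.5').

Step 1: insert 43 -> lo=[43] (size 1, max 43) hi=[] (size 0) -> median=43
Step 2: insert 2 -> lo=[2] (size 1, max 2) hi=[43] (size 1, min 43) -> median=22.5

Answer: 22.5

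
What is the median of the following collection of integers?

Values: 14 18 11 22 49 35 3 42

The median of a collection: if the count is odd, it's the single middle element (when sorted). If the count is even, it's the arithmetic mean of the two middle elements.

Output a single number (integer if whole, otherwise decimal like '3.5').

Step 1: insert 14 -> lo=[14] (size 1, max 14) hi=[] (size 0) -> median=14
Step 2: insert 18 -> lo=[14] (size 1, max 14) hi=[18] (size 1, min 18) -> median=16
Step 3: insert 11 -> lo=[11, 14] (size 2, max 14) hi=[18] (size 1, min 18) -> median=14
Step 4: insert 22 -> lo=[11, 14] (size 2, max 14) hi=[18, 22] (size 2, min 18) -> median=16
Step 5: insert 49 -> lo=[11, 14, 18] (size 3, max 18) hi=[22, 49] (size 2, min 22) -> median=18
Step 6: insert 35 -> lo=[11, 14, 18] (size 3, max 18) hi=[22, 35, 49] (size 3, min 22) -> median=20
Step 7: insert 3 -> lo=[3, 11, 14, 18] (size 4, max 18) hi=[22, 35, 49] (size 3, min 22) -> median=18
Step 8: insert 42 -> lo=[3, 11, 14, 18] (size 4, max 18) hi=[22, 35, 42, 49] (size 4, min 22) -> median=20

Answer: 20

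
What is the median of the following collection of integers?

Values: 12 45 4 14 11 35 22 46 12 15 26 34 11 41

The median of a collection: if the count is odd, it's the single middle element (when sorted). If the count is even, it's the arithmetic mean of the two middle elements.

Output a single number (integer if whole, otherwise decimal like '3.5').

Step 1: insert 12 -> lo=[12] (size 1, max 12) hi=[] (size 0) -> median=12
Step 2: insert 45 -> lo=[12] (size 1, max 12) hi=[45] (size 1, min 45) -> median=28.5
Step 3: insert 4 -> lo=[4, 12] (size 2, max 12) hi=[45] (size 1, min 45) -> median=12
Step 4: insert 14 -> lo=[4, 12] (size 2, max 12) hi=[14, 45] (size 2, min 14) -> median=13
Step 5: insert 11 -> lo=[4, 11, 12] (size 3, max 12) hi=[14, 45] (size 2, min 14) -> median=12
Step 6: insert 35 -> lo=[4, 11, 12] (size 3, max 12) hi=[14, 35, 45] (size 3, min 14) -> median=13
Step 7: insert 22 -> lo=[4, 11, 12, 14] (size 4, max 14) hi=[22, 35, 45] (size 3, min 22) -> median=14
Step 8: insert 46 -> lo=[4, 11, 12, 14] (size 4, max 14) hi=[22, 35, 45, 46] (size 4, min 22) -> median=18
Step 9: insert 12 -> lo=[4, 11, 12, 12, 14] (size 5, max 14) hi=[22, 35, 45, 46] (size 4, min 22) -> median=14
Step 10: insert 15 -> lo=[4, 11, 12, 12, 14] (size 5, max 14) hi=[15, 22, 35, 45, 46] (size 5, min 15) -> median=14.5
Step 11: insert 26 -> lo=[4, 11, 12, 12, 14, 15] (size 6, max 15) hi=[22, 26, 35, 45, 46] (size 5, min 22) -> median=15
Step 12: insert 34 -> lo=[4, 11, 12, 12, 14, 15] (size 6, max 15) hi=[22, 26, 34, 35, 45, 46] (size 6, min 22) -> median=18.5
Step 13: insert 11 -> lo=[4, 11, 11, 12, 12, 14, 15] (size 7, max 15) hi=[22, 26, 34, 35, 45, 46] (size 6, min 22) -> median=15
Step 14: insert 41 -> lo=[4, 11, 11, 12, 12, 14, 15] (size 7, max 15) hi=[22, 26, 34, 35, 41, 45, 46] (size 7, min 22) -> median=18.5

Answer: 18.5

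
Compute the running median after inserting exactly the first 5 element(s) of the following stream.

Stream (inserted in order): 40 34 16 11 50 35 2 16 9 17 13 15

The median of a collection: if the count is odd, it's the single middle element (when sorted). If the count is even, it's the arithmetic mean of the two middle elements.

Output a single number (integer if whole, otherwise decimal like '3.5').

Step 1: insert 40 -> lo=[40] (size 1, max 40) hi=[] (size 0) -> median=40
Step 2: insert 34 -> lo=[34] (size 1, max 34) hi=[40] (size 1, min 40) -> median=37
Step 3: insert 16 -> lo=[16, 34] (size 2, max 34) hi=[40] (size 1, min 40) -> median=34
Step 4: insert 11 -> lo=[11, 16] (size 2, max 16) hi=[34, 40] (size 2, min 34) -> median=25
Step 5: insert 50 -> lo=[11, 16, 34] (size 3, max 34) hi=[40, 50] (size 2, min 40) -> median=34

Answer: 34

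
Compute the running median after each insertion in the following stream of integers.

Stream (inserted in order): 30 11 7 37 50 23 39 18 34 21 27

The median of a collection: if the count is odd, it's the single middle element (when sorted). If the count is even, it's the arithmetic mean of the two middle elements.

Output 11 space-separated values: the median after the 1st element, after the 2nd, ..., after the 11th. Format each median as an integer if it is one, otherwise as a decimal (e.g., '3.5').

Step 1: insert 30 -> lo=[30] (size 1, max 30) hi=[] (size 0) -> median=30
Step 2: insert 11 -> lo=[11] (size 1, max 11) hi=[30] (size 1, min 30) -> median=20.5
Step 3: insert 7 -> lo=[7, 11] (size 2, max 11) hi=[30] (size 1, min 30) -> median=11
Step 4: insert 37 -> lo=[7, 11] (size 2, max 11) hi=[30, 37] (size 2, min 30) -> median=20.5
Step 5: insert 50 -> lo=[7, 11, 30] (size 3, max 30) hi=[37, 50] (size 2, min 37) -> median=30
Step 6: insert 23 -> lo=[7, 11, 23] (size 3, max 23) hi=[30, 37, 50] (size 3, min 30) -> median=26.5
Step 7: insert 39 -> lo=[7, 11, 23, 30] (size 4, max 30) hi=[37, 39, 50] (size 3, min 37) -> median=30
Step 8: insert 18 -> lo=[7, 11, 18, 23] (size 4, max 23) hi=[30, 37, 39, 50] (size 4, min 30) -> median=26.5
Step 9: insert 34 -> lo=[7, 11, 18, 23, 30] (size 5, max 30) hi=[34, 37, 39, 50] (size 4, min 34) -> median=30
Step 10: insert 21 -> lo=[7, 11, 18, 21, 23] (size 5, max 23) hi=[30, 34, 37, 39, 50] (size 5, min 30) -> median=26.5
Step 11: insert 27 -> lo=[7, 11, 18, 21, 23, 27] (size 6, max 27) hi=[30, 34, 37, 39, 50] (size 5, min 30) -> median=27

Answer: 30 20.5 11 20.5 30 26.5 30 26.5 30 26.5 27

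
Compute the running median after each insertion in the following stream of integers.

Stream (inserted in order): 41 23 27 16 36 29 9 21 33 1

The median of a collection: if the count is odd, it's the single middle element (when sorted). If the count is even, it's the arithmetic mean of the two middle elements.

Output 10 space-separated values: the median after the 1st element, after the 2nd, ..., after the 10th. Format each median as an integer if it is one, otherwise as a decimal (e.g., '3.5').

Answer: 41 32 27 25 27 28 27 25 27 25

Derivation:
Step 1: insert 41 -> lo=[41] (size 1, max 41) hi=[] (size 0) -> median=41
Step 2: insert 23 -> lo=[23] (size 1, max 23) hi=[41] (size 1, min 41) -> median=32
Step 3: insert 27 -> lo=[23, 27] (size 2, max 27) hi=[41] (size 1, min 41) -> median=27
Step 4: insert 16 -> lo=[16, 23] (size 2, max 23) hi=[27, 41] (size 2, min 27) -> median=25
Step 5: insert 36 -> lo=[16, 23, 27] (size 3, max 27) hi=[36, 41] (size 2, min 36) -> median=27
Step 6: insert 29 -> lo=[16, 23, 27] (size 3, max 27) hi=[29, 36, 41] (size 3, min 29) -> median=28
Step 7: insert 9 -> lo=[9, 16, 23, 27] (size 4, max 27) hi=[29, 36, 41] (size 3, min 29) -> median=27
Step 8: insert 21 -> lo=[9, 16, 21, 23] (size 4, max 23) hi=[27, 29, 36, 41] (size 4, min 27) -> median=25
Step 9: insert 33 -> lo=[9, 16, 21, 23, 27] (size 5, max 27) hi=[29, 33, 36, 41] (size 4, min 29) -> median=27
Step 10: insert 1 -> lo=[1, 9, 16, 21, 23] (size 5, max 23) hi=[27, 29, 33, 36, 41] (size 5, min 27) -> median=25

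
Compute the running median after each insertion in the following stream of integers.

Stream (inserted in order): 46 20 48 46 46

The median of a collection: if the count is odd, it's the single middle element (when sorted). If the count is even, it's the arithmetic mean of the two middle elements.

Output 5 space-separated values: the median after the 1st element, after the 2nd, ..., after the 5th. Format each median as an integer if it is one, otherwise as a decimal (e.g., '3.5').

Step 1: insert 46 -> lo=[46] (size 1, max 46) hi=[] (size 0) -> median=46
Step 2: insert 20 -> lo=[20] (size 1, max 20) hi=[46] (size 1, min 46) -> median=33
Step 3: insert 48 -> lo=[20, 46] (size 2, max 46) hi=[48] (size 1, min 48) -> median=46
Step 4: insert 46 -> lo=[20, 46] (size 2, max 46) hi=[46, 48] (size 2, min 46) -> median=46
Step 5: insert 46 -> lo=[20, 46, 46] (size 3, max 46) hi=[46, 48] (size 2, min 46) -> median=46

Answer: 46 33 46 46 46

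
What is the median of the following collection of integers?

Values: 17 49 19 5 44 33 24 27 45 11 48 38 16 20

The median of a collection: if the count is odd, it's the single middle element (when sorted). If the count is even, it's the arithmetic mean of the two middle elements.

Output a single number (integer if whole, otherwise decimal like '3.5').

Answer: 25.5

Derivation:
Step 1: insert 17 -> lo=[17] (size 1, max 17) hi=[] (size 0) -> median=17
Step 2: insert 49 -> lo=[17] (size 1, max 17) hi=[49] (size 1, min 49) -> median=33
Step 3: insert 19 -> lo=[17, 19] (size 2, max 19) hi=[49] (size 1, min 49) -> median=19
Step 4: insert 5 -> lo=[5, 17] (size 2, max 17) hi=[19, 49] (size 2, min 19) -> median=18
Step 5: insert 44 -> lo=[5, 17, 19] (size 3, max 19) hi=[44, 49] (size 2, min 44) -> median=19
Step 6: insert 33 -> lo=[5, 17, 19] (size 3, max 19) hi=[33, 44, 49] (size 3, min 33) -> median=26
Step 7: insert 24 -> lo=[5, 17, 19, 24] (size 4, max 24) hi=[33, 44, 49] (size 3, min 33) -> median=24
Step 8: insert 27 -> lo=[5, 17, 19, 24] (size 4, max 24) hi=[27, 33, 44, 49] (size 4, min 27) -> median=25.5
Step 9: insert 45 -> lo=[5, 17, 19, 24, 27] (size 5, max 27) hi=[33, 44, 45, 49] (size 4, min 33) -> median=27
Step 10: insert 11 -> lo=[5, 11, 17, 19, 24] (size 5, max 24) hi=[27, 33, 44, 45, 49] (size 5, min 27) -> median=25.5
Step 11: insert 48 -> lo=[5, 11, 17, 19, 24, 27] (size 6, max 27) hi=[33, 44, 45, 48, 49] (size 5, min 33) -> median=27
Step 12: insert 38 -> lo=[5, 11, 17, 19, 24, 27] (size 6, max 27) hi=[33, 38, 44, 45, 48, 49] (size 6, min 33) -> median=30
Step 13: insert 16 -> lo=[5, 11, 16, 17, 19, 24, 27] (size 7, max 27) hi=[33, 38, 44, 45, 48, 49] (size 6, min 33) -> median=27
Step 14: insert 20 -> lo=[5, 11, 16, 17, 19, 20, 24] (size 7, max 24) hi=[27, 33, 38, 44, 45, 48, 49] (size 7, min 27) -> median=25.5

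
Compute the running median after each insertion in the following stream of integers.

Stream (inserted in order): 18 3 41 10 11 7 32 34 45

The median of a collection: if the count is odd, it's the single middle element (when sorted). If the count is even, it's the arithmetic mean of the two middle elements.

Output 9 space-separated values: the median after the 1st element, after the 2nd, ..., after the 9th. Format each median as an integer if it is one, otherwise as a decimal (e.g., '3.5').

Answer: 18 10.5 18 14 11 10.5 11 14.5 18

Derivation:
Step 1: insert 18 -> lo=[18] (size 1, max 18) hi=[] (size 0) -> median=18
Step 2: insert 3 -> lo=[3] (size 1, max 3) hi=[18] (size 1, min 18) -> median=10.5
Step 3: insert 41 -> lo=[3, 18] (size 2, max 18) hi=[41] (size 1, min 41) -> median=18
Step 4: insert 10 -> lo=[3, 10] (size 2, max 10) hi=[18, 41] (size 2, min 18) -> median=14
Step 5: insert 11 -> lo=[3, 10, 11] (size 3, max 11) hi=[18, 41] (size 2, min 18) -> median=11
Step 6: insert 7 -> lo=[3, 7, 10] (size 3, max 10) hi=[11, 18, 41] (size 3, min 11) -> median=10.5
Step 7: insert 32 -> lo=[3, 7, 10, 11] (size 4, max 11) hi=[18, 32, 41] (size 3, min 18) -> median=11
Step 8: insert 34 -> lo=[3, 7, 10, 11] (size 4, max 11) hi=[18, 32, 34, 41] (size 4, min 18) -> median=14.5
Step 9: insert 45 -> lo=[3, 7, 10, 11, 18] (size 5, max 18) hi=[32, 34, 41, 45] (size 4, min 32) -> median=18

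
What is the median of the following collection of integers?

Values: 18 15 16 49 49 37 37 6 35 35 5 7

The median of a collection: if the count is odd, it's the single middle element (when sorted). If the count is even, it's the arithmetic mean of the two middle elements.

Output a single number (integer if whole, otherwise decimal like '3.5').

Answer: 26.5

Derivation:
Step 1: insert 18 -> lo=[18] (size 1, max 18) hi=[] (size 0) -> median=18
Step 2: insert 15 -> lo=[15] (size 1, max 15) hi=[18] (size 1, min 18) -> median=16.5
Step 3: insert 16 -> lo=[15, 16] (size 2, max 16) hi=[18] (size 1, min 18) -> median=16
Step 4: insert 49 -> lo=[15, 16] (size 2, max 16) hi=[18, 49] (size 2, min 18) -> median=17
Step 5: insert 49 -> lo=[15, 16, 18] (size 3, max 18) hi=[49, 49] (size 2, min 49) -> median=18
Step 6: insert 37 -> lo=[15, 16, 18] (size 3, max 18) hi=[37, 49, 49] (size 3, min 37) -> median=27.5
Step 7: insert 37 -> lo=[15, 16, 18, 37] (size 4, max 37) hi=[37, 49, 49] (size 3, min 37) -> median=37
Step 8: insert 6 -> lo=[6, 15, 16, 18] (size 4, max 18) hi=[37, 37, 49, 49] (size 4, min 37) -> median=27.5
Step 9: insert 35 -> lo=[6, 15, 16, 18, 35] (size 5, max 35) hi=[37, 37, 49, 49] (size 4, min 37) -> median=35
Step 10: insert 35 -> lo=[6, 15, 16, 18, 35] (size 5, max 35) hi=[35, 37, 37, 49, 49] (size 5, min 35) -> median=35
Step 11: insert 5 -> lo=[5, 6, 15, 16, 18, 35] (size 6, max 35) hi=[35, 37, 37, 49, 49] (size 5, min 35) -> median=35
Step 12: insert 7 -> lo=[5, 6, 7, 15, 16, 18] (size 6, max 18) hi=[35, 35, 37, 37, 49, 49] (size 6, min 35) -> median=26.5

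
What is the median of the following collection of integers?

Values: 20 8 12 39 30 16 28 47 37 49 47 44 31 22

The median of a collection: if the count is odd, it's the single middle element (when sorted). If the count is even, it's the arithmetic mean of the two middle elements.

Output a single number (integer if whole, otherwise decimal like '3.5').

Step 1: insert 20 -> lo=[20] (size 1, max 20) hi=[] (size 0) -> median=20
Step 2: insert 8 -> lo=[8] (size 1, max 8) hi=[20] (size 1, min 20) -> median=14
Step 3: insert 12 -> lo=[8, 12] (size 2, max 12) hi=[20] (size 1, min 20) -> median=12
Step 4: insert 39 -> lo=[8, 12] (size 2, max 12) hi=[20, 39] (size 2, min 20) -> median=16
Step 5: insert 30 -> lo=[8, 12, 20] (size 3, max 20) hi=[30, 39] (size 2, min 30) -> median=20
Step 6: insert 16 -> lo=[8, 12, 16] (size 3, max 16) hi=[20, 30, 39] (size 3, min 20) -> median=18
Step 7: insert 28 -> lo=[8, 12, 16, 20] (size 4, max 20) hi=[28, 30, 39] (size 3, min 28) -> median=20
Step 8: insert 47 -> lo=[8, 12, 16, 20] (size 4, max 20) hi=[28, 30, 39, 47] (size 4, min 28) -> median=24
Step 9: insert 37 -> lo=[8, 12, 16, 20, 28] (size 5, max 28) hi=[30, 37, 39, 47] (size 4, min 30) -> median=28
Step 10: insert 49 -> lo=[8, 12, 16, 20, 28] (size 5, max 28) hi=[30, 37, 39, 47, 49] (size 5, min 30) -> median=29
Step 11: insert 47 -> lo=[8, 12, 16, 20, 28, 30] (size 6, max 30) hi=[37, 39, 47, 47, 49] (size 5, min 37) -> median=30
Step 12: insert 44 -> lo=[8, 12, 16, 20, 28, 30] (size 6, max 30) hi=[37, 39, 44, 47, 47, 49] (size 6, min 37) -> median=33.5
Step 13: insert 31 -> lo=[8, 12, 16, 20, 28, 30, 31] (size 7, max 31) hi=[37, 39, 44, 47, 47, 49] (size 6, min 37) -> median=31
Step 14: insert 22 -> lo=[8, 12, 16, 20, 22, 28, 30] (size 7, max 30) hi=[31, 37, 39, 44, 47, 47, 49] (size 7, min 31) -> median=30.5

Answer: 30.5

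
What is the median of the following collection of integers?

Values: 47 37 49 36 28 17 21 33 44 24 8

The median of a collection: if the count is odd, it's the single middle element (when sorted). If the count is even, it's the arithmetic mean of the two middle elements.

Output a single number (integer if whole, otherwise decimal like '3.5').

Answer: 33

Derivation:
Step 1: insert 47 -> lo=[47] (size 1, max 47) hi=[] (size 0) -> median=47
Step 2: insert 37 -> lo=[37] (size 1, max 37) hi=[47] (size 1, min 47) -> median=42
Step 3: insert 49 -> lo=[37, 47] (size 2, max 47) hi=[49] (size 1, min 49) -> median=47
Step 4: insert 36 -> lo=[36, 37] (size 2, max 37) hi=[47, 49] (size 2, min 47) -> median=42
Step 5: insert 28 -> lo=[28, 36, 37] (size 3, max 37) hi=[47, 49] (size 2, min 47) -> median=37
Step 6: insert 17 -> lo=[17, 28, 36] (size 3, max 36) hi=[37, 47, 49] (size 3, min 37) -> median=36.5
Step 7: insert 21 -> lo=[17, 21, 28, 36] (size 4, max 36) hi=[37, 47, 49] (size 3, min 37) -> median=36
Step 8: insert 33 -> lo=[17, 21, 28, 33] (size 4, max 33) hi=[36, 37, 47, 49] (size 4, min 36) -> median=34.5
Step 9: insert 44 -> lo=[17, 21, 28, 33, 36] (size 5, max 36) hi=[37, 44, 47, 49] (size 4, min 37) -> median=36
Step 10: insert 24 -> lo=[17, 21, 24, 28, 33] (size 5, max 33) hi=[36, 37, 44, 47, 49] (size 5, min 36) -> median=34.5
Step 11: insert 8 -> lo=[8, 17, 21, 24, 28, 33] (size 6, max 33) hi=[36, 37, 44, 47, 49] (size 5, min 36) -> median=33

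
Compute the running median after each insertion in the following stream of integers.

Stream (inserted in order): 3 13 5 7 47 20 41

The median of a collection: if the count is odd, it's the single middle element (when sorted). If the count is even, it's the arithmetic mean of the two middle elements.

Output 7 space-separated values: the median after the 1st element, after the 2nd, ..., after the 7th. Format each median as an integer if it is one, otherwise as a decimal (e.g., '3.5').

Step 1: insert 3 -> lo=[3] (size 1, max 3) hi=[] (size 0) -> median=3
Step 2: insert 13 -> lo=[3] (size 1, max 3) hi=[13] (size 1, min 13) -> median=8
Step 3: insert 5 -> lo=[3, 5] (size 2, max 5) hi=[13] (size 1, min 13) -> median=5
Step 4: insert 7 -> lo=[3, 5] (size 2, max 5) hi=[7, 13] (size 2, min 7) -> median=6
Step 5: insert 47 -> lo=[3, 5, 7] (size 3, max 7) hi=[13, 47] (size 2, min 13) -> median=7
Step 6: insert 20 -> lo=[3, 5, 7] (size 3, max 7) hi=[13, 20, 47] (size 3, min 13) -> median=10
Step 7: insert 41 -> lo=[3, 5, 7, 13] (size 4, max 13) hi=[20, 41, 47] (size 3, min 20) -> median=13

Answer: 3 8 5 6 7 10 13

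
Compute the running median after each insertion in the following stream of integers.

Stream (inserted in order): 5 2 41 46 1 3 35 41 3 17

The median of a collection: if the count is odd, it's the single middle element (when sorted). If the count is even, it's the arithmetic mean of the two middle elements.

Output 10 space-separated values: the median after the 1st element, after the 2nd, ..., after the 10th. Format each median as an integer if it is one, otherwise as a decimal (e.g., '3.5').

Answer: 5 3.5 5 23 5 4 5 20 5 11

Derivation:
Step 1: insert 5 -> lo=[5] (size 1, max 5) hi=[] (size 0) -> median=5
Step 2: insert 2 -> lo=[2] (size 1, max 2) hi=[5] (size 1, min 5) -> median=3.5
Step 3: insert 41 -> lo=[2, 5] (size 2, max 5) hi=[41] (size 1, min 41) -> median=5
Step 4: insert 46 -> lo=[2, 5] (size 2, max 5) hi=[41, 46] (size 2, min 41) -> median=23
Step 5: insert 1 -> lo=[1, 2, 5] (size 3, max 5) hi=[41, 46] (size 2, min 41) -> median=5
Step 6: insert 3 -> lo=[1, 2, 3] (size 3, max 3) hi=[5, 41, 46] (size 3, min 5) -> median=4
Step 7: insert 35 -> lo=[1, 2, 3, 5] (size 4, max 5) hi=[35, 41, 46] (size 3, min 35) -> median=5
Step 8: insert 41 -> lo=[1, 2, 3, 5] (size 4, max 5) hi=[35, 41, 41, 46] (size 4, min 35) -> median=20
Step 9: insert 3 -> lo=[1, 2, 3, 3, 5] (size 5, max 5) hi=[35, 41, 41, 46] (size 4, min 35) -> median=5
Step 10: insert 17 -> lo=[1, 2, 3, 3, 5] (size 5, max 5) hi=[17, 35, 41, 41, 46] (size 5, min 17) -> median=11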